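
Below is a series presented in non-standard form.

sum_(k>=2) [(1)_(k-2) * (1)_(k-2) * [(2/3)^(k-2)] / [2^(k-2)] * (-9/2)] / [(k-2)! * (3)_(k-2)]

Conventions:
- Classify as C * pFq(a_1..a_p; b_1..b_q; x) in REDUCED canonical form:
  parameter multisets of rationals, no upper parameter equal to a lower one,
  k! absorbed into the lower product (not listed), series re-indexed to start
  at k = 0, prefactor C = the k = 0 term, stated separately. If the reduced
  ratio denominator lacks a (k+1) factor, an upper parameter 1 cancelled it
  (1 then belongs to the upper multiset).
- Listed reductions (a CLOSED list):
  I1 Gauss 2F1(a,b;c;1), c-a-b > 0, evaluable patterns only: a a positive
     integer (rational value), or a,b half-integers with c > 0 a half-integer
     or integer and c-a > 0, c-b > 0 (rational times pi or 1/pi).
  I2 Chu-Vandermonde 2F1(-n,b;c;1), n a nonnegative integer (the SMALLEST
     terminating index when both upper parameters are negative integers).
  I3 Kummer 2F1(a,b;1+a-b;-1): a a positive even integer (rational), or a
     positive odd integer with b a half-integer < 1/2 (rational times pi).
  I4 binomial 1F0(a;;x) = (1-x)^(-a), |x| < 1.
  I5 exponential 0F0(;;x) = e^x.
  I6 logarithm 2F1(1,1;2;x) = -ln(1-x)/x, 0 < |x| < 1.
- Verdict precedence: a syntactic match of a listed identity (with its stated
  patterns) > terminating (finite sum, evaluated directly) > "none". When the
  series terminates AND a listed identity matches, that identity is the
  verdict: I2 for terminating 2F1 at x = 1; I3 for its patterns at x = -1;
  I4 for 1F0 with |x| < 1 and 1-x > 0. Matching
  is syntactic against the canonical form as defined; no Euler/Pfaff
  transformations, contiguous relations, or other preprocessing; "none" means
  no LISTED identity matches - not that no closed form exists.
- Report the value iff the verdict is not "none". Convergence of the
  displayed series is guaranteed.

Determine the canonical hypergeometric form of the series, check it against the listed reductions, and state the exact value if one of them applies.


Classification (C = -9/2): 2F1 with upper {1, 1}, lower {3}, argument x = 1/3. Verdict: none here - no I1-I6 shape fits x = 1/3 with lower {3}.

Key step: from the first term -9/2: the two k-th powers (C = -9/2) combine into one argument.
Consecutive-term ratio: r(k) = (1/3) * (k+1) (k+1) / [(k+3) (k+1)] - rational in k, leading ratio (1/3); with t_0 = -9/2, classification follows.


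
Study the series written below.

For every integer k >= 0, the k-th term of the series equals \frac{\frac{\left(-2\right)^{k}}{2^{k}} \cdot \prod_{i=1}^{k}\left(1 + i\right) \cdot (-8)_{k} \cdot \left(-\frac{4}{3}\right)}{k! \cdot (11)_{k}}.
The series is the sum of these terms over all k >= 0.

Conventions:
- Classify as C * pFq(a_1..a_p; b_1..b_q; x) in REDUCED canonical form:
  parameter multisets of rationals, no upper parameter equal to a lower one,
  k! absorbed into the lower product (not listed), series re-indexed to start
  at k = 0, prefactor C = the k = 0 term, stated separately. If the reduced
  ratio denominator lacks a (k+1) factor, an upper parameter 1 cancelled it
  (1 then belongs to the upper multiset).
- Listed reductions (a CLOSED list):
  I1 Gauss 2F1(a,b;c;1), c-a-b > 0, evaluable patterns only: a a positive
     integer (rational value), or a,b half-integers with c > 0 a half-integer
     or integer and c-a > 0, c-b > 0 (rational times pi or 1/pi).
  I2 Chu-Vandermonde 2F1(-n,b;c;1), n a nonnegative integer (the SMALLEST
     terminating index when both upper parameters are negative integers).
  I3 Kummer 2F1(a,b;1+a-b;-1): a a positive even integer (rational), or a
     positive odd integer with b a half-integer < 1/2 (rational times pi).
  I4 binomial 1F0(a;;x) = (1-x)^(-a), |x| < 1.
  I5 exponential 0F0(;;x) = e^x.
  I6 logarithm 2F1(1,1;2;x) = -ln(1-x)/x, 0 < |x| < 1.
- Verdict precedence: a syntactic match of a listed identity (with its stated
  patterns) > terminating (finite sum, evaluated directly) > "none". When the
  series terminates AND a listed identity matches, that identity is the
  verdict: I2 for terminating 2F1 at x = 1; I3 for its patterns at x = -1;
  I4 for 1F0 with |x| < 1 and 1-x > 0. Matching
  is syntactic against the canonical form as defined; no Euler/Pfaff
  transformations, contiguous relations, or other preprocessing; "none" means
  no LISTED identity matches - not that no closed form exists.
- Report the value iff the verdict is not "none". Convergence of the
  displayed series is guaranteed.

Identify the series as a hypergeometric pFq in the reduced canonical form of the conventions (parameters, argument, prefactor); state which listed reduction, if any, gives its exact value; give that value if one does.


This is -\frac{4}{3} * 2F1(-8, 2; 11; -1) in reduced canonical form. Verdict: the Kummer evaluation I3 fires (x = -1; c = 11 equals 1+a-b for upper {-8, 2}: listed pattern). Value: -\frac{20}{3}.

Key step: from the first term -\frac{4}{3}: the two k-th powers (C = -4/3, x = -1) combine into one argument.
Adjacent-term ratio: r(k) = -1 * (k-8) (k+2) / [(k+11) (k+1)] - rational; roots negated = parameters, x = -1, C = -\frac{4}{3}.


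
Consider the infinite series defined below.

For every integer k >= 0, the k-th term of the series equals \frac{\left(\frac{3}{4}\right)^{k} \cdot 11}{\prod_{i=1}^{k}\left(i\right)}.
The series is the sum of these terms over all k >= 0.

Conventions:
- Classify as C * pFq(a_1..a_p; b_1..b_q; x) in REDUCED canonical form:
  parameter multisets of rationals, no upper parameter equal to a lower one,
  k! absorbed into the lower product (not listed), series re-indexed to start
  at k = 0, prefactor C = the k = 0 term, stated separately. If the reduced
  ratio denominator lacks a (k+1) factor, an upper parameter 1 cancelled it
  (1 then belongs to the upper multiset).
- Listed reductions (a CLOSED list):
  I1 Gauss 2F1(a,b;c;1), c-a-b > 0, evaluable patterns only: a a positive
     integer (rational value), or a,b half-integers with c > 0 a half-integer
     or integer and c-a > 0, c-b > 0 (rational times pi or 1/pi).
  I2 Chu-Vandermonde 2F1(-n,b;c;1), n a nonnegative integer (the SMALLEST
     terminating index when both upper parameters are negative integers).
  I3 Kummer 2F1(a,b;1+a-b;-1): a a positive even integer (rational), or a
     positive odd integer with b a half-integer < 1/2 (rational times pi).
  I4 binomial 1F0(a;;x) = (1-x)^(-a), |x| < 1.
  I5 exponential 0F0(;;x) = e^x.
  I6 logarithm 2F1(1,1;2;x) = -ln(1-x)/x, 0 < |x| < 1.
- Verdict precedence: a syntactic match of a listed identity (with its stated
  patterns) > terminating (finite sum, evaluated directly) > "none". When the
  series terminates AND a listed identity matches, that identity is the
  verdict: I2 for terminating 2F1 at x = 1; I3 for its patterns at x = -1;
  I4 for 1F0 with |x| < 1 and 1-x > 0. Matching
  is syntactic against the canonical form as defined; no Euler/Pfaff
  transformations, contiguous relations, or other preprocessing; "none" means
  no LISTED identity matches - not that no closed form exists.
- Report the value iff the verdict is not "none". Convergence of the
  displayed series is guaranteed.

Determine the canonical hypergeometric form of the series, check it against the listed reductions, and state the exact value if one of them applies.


Key step: from the first term 11: the product of the first k integers (C = 11) is k!.
Ratio: r(k) = \frac{3}{4} * 1 / [(k+1)] - rational; roots negated = parameters, x = \frac{3}{4}, C = 11.

Prefactor 11, argument \frac{3}{4}: 0F0 with upper {-} over lower {-}. Verdict (x = \frac{3}{4}): the I5 exponential reduction applies (the 0F0 exponential series at x = \frac{3}{4}). Sum: 11 \cdot e^{\frac{3}{4}}.


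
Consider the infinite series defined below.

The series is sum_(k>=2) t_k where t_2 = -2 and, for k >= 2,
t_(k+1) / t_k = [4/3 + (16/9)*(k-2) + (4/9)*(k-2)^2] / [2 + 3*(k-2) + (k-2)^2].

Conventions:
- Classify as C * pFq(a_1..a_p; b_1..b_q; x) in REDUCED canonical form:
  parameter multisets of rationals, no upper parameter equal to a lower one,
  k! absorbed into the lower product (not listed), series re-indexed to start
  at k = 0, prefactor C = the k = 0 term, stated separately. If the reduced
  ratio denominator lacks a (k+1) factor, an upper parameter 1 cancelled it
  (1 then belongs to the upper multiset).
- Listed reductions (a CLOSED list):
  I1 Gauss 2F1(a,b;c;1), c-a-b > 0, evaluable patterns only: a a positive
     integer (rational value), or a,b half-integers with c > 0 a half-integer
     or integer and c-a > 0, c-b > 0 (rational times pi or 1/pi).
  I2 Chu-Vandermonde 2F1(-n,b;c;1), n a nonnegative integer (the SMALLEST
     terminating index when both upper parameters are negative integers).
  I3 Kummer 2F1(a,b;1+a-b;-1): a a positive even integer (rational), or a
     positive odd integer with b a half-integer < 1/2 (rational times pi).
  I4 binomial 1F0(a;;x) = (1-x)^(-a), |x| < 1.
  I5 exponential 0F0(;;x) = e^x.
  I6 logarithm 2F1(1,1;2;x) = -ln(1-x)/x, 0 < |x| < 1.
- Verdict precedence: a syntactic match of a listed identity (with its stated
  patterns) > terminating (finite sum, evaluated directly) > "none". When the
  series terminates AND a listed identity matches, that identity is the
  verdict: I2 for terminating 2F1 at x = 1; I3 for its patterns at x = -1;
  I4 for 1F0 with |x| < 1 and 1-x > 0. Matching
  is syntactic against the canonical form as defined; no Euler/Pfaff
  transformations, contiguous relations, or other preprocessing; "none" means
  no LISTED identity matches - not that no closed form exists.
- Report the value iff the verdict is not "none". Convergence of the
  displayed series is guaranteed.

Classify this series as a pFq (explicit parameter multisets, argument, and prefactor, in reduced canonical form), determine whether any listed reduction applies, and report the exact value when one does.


With C = -2: the canonical form is 2F1(1, 3; 2; 4/9). Verdict: none here - no I1-I6 shape fits x = 4/9 with lower {2}.

Key step: t_0 being -2, roots of the ratio polynomials (C = -2, x = 4/9) are the negated parameters.
Ratio: r(k) = (4/9) * (k+1) (k+3) / [(k+2) (k+1)] ; factor over Q: parameters, x = (4/9), and C = -2.


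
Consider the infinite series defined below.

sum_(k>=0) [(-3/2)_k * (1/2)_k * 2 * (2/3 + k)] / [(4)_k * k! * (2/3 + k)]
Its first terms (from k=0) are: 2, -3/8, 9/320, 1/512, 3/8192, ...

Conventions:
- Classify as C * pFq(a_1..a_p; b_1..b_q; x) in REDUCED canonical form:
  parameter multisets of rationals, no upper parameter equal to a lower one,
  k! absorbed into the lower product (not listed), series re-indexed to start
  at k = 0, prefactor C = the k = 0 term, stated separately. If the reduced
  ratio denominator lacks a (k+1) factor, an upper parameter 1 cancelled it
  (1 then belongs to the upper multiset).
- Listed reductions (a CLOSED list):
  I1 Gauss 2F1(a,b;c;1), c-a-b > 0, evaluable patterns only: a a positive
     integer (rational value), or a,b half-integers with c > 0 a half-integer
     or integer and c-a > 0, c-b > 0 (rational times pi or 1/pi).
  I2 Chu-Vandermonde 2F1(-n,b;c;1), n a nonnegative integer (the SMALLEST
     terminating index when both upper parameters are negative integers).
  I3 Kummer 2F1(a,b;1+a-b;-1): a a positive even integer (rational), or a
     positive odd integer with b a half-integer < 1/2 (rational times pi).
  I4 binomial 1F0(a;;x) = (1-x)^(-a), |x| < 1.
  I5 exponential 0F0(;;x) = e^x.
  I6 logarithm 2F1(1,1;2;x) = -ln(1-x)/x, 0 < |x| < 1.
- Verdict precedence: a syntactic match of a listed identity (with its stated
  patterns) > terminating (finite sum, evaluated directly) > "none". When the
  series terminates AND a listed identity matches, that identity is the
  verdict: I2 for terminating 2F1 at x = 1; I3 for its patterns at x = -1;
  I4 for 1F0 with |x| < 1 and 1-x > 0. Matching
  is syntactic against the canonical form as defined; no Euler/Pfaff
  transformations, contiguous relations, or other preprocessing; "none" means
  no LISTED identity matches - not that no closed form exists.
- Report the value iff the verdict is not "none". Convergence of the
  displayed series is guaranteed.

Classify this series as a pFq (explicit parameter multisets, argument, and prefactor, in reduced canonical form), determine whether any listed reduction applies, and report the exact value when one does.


The series (x = 1) is 2F1: upper {-3/2, 1/2}, lower {4}, prefactor 2. Verdict at x = 1: the half-integer Gauss pattern (I1) matches (x = 1; upper {-3/2, 1/2} half-integers, c = 4 in the evaluable pattern). Exact value: (8192/1575) / pi.

The tell: from the first term 2: the factor k + 2/3 cancels (top and bottom), leaving prefactor 2.
Consecutive-term ratio: r(k) = 1 * (k-3/2) (k+1/2) / [(k+4) (k+1)] - rational in k, leading ratio 1; with t_0 = 2, classification follows.


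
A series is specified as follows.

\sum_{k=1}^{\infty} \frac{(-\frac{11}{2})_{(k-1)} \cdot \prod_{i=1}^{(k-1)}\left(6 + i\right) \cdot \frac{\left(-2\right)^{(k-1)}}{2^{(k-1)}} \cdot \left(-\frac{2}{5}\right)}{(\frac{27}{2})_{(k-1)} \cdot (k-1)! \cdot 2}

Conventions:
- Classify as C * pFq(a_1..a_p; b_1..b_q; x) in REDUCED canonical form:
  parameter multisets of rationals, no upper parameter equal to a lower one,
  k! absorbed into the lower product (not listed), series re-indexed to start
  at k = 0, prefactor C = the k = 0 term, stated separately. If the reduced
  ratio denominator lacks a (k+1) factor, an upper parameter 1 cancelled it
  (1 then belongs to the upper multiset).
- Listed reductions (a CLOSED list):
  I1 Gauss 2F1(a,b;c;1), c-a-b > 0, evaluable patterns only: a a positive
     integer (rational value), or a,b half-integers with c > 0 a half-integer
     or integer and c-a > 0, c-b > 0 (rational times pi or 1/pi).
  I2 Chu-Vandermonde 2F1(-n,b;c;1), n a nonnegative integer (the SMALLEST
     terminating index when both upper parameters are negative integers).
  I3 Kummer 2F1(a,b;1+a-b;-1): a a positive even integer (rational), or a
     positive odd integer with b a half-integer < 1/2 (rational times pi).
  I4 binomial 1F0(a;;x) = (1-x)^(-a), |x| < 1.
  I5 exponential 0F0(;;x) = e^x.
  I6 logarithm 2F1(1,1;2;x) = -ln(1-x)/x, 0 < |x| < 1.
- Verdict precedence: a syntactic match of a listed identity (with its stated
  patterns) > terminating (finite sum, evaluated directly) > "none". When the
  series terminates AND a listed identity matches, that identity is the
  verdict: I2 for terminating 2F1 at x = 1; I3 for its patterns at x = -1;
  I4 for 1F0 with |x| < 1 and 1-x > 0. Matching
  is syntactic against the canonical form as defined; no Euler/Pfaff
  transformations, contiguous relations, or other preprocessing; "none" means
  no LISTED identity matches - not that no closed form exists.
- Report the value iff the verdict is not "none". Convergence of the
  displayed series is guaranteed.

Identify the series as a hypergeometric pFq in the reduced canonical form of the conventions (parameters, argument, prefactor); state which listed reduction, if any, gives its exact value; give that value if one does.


The series (x = -1) is 2F1: upper {-\frac{11}{2}, 7}, lower {\frac{27}{2}}, prefactor -\frac{1}{5}. Verdict: Kummer's theorem (I3) matches (x = -1; c = \frac{27}{2} equals 1+a-b for upper {-\frac{11}{2}, 7}: listed pattern). Value: \left(-\frac{185910725}{268435456}\right) \cdot \pi.

Key observation: x = -1 and the running product (C = -1/5) telescopes to a rising factorial.
Term ratio: r(k) = -1 * (k-\frac{11}{2}) (k+7) / [(k+\frac{27}{2}) (k+1)] - rational in k. x = -1; t_0 = -\frac{1}{5}; negate the roots.


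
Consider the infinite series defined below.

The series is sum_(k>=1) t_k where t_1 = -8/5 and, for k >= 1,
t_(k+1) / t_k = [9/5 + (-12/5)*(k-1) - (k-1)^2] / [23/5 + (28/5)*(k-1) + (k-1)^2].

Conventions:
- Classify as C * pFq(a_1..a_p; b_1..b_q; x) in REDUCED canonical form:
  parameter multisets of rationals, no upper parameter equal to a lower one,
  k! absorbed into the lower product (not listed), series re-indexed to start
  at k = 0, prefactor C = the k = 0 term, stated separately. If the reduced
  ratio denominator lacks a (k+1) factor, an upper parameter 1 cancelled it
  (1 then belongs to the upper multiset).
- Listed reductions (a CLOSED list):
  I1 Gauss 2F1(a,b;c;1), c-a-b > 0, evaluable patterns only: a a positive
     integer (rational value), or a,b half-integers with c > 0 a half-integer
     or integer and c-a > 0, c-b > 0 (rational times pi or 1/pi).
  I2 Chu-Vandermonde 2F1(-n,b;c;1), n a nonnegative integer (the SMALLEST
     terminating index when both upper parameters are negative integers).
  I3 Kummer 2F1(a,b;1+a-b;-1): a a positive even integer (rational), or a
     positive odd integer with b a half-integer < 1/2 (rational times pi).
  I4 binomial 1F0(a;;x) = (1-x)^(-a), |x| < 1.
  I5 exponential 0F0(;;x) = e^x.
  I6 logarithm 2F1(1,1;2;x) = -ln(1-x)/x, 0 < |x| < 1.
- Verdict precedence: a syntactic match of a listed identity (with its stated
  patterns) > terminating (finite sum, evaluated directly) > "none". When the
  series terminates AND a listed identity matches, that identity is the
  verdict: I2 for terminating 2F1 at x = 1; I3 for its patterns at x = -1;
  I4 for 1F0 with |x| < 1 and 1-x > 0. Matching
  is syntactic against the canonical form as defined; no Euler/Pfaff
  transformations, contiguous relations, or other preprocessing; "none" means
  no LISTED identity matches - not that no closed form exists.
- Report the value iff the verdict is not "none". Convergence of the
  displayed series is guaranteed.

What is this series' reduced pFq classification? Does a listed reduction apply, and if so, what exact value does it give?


Structural cue: with t_0 = -8/5, the expanded ratio factors over Q; C = -8/5, x = -1, roots give parameters.
Consecutive-term ratio: r(k) = (-1) * (k-3/5) (k+3) / [(k+23/5) (k+1)] - rational; roots negated = parameters, x = (-1), C = -8/5.

The series (x = -1) is 2F1: upper {-3/5, 3}, lower {23/5}, prefactor -8/5. Verdict: none. Every listed pattern misses the 2F1 form at -1, upper {-3/5, 3}.


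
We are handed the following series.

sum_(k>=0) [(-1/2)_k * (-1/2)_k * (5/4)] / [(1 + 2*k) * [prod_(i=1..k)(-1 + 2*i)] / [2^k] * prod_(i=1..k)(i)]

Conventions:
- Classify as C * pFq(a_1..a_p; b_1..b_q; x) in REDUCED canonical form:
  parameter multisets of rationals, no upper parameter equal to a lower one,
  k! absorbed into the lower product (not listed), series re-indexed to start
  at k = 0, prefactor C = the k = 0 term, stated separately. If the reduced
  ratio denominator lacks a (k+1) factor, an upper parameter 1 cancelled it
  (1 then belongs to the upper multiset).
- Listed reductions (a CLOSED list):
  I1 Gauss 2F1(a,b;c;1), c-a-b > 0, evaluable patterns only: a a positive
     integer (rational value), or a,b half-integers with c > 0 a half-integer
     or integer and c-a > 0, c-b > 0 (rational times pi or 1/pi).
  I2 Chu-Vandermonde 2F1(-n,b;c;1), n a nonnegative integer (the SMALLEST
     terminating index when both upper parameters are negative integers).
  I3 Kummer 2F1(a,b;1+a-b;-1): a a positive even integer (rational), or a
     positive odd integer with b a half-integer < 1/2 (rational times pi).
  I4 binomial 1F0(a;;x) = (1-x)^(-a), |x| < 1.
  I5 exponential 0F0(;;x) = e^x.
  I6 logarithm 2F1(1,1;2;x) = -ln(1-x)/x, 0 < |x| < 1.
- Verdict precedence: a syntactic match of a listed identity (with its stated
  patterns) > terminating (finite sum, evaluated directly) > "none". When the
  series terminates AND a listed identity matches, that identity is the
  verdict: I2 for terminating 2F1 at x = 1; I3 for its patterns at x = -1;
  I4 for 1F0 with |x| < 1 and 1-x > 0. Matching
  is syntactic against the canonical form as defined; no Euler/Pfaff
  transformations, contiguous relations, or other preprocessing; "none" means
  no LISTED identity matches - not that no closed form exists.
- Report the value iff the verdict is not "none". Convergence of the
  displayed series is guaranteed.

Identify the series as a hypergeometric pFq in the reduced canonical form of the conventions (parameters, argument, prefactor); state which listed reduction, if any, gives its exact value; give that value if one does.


With C = 5/4: the canonical form is 2F1(-1/2, -1/2; 3/2; 1). Verdict (x = 1): Gauss (I1, half-integer pattern) applies (x = 1; upper {-1/2, -1/2} half-integers, c = 3/2 in the evaluable pattern). Hence: (15/32) * pi.

Structural cue: from the first term 5/4: the lower (2k+1) factor (C = 5/4) shifts a half-integer Pochhammer.
Step ratio: r(k) = 1 * (k-1/2) (k-1/2) / [(k+3/2) (k+1)] - rational; roots negated = parameters, x = 1, C = 5/4.


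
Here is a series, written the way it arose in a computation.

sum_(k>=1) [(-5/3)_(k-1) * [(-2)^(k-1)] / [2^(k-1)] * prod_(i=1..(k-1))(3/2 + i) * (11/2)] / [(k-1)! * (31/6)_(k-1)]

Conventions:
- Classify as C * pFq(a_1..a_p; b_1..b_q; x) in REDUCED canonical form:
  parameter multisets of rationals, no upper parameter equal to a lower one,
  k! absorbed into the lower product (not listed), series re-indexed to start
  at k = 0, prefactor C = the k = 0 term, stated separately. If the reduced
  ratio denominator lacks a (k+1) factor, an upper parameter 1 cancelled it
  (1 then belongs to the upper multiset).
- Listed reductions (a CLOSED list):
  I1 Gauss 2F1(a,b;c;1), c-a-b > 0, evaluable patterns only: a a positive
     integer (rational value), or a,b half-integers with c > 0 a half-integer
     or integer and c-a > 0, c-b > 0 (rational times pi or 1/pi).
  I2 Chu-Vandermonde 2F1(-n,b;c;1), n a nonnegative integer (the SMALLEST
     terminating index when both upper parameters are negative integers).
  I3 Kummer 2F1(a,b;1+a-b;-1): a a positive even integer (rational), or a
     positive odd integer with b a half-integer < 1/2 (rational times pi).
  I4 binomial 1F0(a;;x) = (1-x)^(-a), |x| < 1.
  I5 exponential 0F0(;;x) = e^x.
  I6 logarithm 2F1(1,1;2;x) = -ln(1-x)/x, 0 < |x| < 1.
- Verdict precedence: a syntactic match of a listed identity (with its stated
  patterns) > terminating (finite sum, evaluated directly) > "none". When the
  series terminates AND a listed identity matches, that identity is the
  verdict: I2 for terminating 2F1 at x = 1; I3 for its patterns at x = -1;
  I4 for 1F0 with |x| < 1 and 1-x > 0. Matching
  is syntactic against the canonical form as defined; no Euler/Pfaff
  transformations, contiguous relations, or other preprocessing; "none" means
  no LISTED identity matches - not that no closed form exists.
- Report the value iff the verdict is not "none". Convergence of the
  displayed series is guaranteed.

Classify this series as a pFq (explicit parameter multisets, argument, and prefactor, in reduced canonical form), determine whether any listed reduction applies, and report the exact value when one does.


Key step: from the first term 11/2: the running product (prefactor 11/2) telescopes to a rising factorial.
Step ratio: r(k) = (-1) * (k-5/3) (k+5/2) / [(k+31/6) (k+1)] - rational in k. x = (-1); t_0 = 11/2; negate the roots.

With C = 11/2: the canonical form is 2F1(-5/3, 5/2; 31/6; -1). Verdict: no listed reduction: x = -1 and upper {-5/3, 5/2} fail every I1-I6 pattern.


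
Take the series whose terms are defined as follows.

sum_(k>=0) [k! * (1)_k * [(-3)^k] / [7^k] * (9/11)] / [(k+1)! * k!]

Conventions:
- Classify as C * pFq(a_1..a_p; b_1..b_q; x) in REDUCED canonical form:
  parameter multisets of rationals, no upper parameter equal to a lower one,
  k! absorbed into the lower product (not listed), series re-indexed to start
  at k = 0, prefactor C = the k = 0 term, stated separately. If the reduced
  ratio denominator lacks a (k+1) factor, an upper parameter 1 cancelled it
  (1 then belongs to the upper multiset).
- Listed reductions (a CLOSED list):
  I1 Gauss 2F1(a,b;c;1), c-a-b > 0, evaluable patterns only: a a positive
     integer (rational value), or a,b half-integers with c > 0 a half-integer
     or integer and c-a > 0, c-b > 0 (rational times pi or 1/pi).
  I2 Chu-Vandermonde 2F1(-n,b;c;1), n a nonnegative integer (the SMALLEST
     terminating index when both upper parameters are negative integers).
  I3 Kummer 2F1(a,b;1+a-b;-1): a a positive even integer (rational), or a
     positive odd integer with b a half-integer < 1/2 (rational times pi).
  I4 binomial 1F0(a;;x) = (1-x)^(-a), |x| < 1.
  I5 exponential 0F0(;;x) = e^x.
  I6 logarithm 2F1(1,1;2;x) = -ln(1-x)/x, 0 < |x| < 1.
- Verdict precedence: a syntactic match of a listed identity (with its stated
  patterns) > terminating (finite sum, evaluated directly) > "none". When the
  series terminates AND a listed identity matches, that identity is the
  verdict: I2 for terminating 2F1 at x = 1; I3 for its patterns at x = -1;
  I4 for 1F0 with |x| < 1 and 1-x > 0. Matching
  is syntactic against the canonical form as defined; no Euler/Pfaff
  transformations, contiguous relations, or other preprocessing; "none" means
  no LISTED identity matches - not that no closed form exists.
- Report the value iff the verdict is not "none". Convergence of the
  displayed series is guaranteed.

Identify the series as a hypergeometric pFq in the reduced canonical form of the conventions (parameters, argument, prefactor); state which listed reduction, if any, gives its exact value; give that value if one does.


The series (x = -3/7) is 2F1: upper {1, 1}, lower {2}, prefactor 9/11. Verdict at x = -3/7: logarithm (I6) matches (the logarithm: parameters (1,1;2), x = -3/7). Its exact value is (21/11) * ln(10/7).

Structural cue: x = (-3/7) and the factorial ratio (C = 9/11, x = -3/7) (k+a-1)!/(a-1)! is a rising factorial (a)_k.
Consecutive-term ratio: r(k) = (-3/7) * (k+1) (k+1) / [(k+2) (k+1)] - rational in k, leading ratio (-3/7); with t_0 = 9/11, classification follows.


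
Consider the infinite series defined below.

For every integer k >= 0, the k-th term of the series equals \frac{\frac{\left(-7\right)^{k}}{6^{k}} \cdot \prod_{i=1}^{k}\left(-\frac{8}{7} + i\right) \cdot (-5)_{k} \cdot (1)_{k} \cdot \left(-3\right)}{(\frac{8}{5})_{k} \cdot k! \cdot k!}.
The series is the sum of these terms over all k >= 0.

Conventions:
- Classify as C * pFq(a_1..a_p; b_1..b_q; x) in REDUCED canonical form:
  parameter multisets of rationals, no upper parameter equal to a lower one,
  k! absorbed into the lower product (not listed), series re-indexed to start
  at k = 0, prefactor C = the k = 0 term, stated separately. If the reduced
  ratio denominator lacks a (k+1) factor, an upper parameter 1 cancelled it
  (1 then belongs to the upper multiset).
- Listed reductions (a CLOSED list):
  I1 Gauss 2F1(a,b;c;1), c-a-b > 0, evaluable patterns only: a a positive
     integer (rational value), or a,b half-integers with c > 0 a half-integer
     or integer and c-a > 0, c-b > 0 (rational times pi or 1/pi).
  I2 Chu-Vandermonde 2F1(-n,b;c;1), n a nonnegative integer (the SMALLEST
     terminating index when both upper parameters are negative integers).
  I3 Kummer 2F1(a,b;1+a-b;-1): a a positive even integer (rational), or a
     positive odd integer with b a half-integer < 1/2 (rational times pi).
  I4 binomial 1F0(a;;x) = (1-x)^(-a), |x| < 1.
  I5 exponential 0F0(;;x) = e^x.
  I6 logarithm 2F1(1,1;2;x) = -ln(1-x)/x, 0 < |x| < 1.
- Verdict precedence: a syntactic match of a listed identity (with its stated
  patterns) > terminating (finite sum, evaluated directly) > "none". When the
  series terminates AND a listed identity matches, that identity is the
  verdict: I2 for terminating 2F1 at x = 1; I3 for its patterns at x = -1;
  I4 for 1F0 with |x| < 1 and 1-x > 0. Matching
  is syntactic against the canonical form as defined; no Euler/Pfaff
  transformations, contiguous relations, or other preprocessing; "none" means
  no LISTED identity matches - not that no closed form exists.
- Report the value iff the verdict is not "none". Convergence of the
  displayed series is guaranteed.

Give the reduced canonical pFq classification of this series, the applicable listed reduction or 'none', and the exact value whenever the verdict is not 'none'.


The series (x = -\frac{7}{6}) is 2F1: upper {-5, -\frac{1}{7}}, lower {\frac{8}{5}}, prefactor -3. Verdict: terminating - no listed pattern fits, but -5 in the upper list cuts the series at k = 5; direct evaluation. Hence: \frac{34373981}{43400448}.

Key step: from the first term -3: the running product (C = -3, x = -7/6) telescopes to a rising factorial.
Term ratio: r(k) = -\frac{7}{6} * (k-5) (k-\frac{1}{7}) / [(k+\frac{8}{5}) (k+1)] - rational; roots negated = parameters, x = -\frac{7}{6}, C = -3.


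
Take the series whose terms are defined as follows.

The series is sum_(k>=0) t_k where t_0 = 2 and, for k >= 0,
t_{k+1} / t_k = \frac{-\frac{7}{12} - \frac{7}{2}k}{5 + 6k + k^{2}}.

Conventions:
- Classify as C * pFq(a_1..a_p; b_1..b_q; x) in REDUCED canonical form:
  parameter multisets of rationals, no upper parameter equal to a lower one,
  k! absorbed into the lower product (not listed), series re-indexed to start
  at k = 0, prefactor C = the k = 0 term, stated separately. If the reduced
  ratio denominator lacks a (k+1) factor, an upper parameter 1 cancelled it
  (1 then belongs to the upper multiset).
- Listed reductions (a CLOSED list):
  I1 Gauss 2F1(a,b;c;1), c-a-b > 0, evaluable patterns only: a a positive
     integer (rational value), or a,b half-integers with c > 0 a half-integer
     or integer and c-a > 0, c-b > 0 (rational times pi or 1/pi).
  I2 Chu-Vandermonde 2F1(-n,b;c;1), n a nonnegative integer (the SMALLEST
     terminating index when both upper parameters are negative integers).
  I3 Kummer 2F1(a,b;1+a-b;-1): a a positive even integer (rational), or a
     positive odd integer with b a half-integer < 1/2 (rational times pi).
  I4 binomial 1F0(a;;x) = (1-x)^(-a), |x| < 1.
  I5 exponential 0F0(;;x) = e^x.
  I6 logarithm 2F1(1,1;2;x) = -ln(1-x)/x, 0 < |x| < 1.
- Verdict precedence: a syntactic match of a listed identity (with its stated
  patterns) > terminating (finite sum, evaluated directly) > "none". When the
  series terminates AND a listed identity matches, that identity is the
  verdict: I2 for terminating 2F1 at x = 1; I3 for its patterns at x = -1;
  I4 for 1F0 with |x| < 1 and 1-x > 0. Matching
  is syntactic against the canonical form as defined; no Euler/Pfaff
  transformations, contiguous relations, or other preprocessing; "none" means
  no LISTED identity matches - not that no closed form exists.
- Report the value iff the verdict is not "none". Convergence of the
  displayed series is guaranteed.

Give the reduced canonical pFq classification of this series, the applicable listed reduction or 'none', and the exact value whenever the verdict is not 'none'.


The tell: t_0 being 2, factor the ratio over Q (prefactor 2): negated roots = parameters.
Term ratio: r(k) = -\frac{7}{2} * (k+\frac{1}{6}) / [(k+5) (k+1)] - rational in k. x = -\frac{7}{2}; t_0 = 2; negate the roots.

At argument -\frac{7}{2}: a 1F1 with upper {\frac{1}{6}}, lower {5}, scaled by C = 2. Verdict: no listed reduction: x = -\frac{7}{2} and upper {\frac{1}{6}} fail every I1-I6 pattern.


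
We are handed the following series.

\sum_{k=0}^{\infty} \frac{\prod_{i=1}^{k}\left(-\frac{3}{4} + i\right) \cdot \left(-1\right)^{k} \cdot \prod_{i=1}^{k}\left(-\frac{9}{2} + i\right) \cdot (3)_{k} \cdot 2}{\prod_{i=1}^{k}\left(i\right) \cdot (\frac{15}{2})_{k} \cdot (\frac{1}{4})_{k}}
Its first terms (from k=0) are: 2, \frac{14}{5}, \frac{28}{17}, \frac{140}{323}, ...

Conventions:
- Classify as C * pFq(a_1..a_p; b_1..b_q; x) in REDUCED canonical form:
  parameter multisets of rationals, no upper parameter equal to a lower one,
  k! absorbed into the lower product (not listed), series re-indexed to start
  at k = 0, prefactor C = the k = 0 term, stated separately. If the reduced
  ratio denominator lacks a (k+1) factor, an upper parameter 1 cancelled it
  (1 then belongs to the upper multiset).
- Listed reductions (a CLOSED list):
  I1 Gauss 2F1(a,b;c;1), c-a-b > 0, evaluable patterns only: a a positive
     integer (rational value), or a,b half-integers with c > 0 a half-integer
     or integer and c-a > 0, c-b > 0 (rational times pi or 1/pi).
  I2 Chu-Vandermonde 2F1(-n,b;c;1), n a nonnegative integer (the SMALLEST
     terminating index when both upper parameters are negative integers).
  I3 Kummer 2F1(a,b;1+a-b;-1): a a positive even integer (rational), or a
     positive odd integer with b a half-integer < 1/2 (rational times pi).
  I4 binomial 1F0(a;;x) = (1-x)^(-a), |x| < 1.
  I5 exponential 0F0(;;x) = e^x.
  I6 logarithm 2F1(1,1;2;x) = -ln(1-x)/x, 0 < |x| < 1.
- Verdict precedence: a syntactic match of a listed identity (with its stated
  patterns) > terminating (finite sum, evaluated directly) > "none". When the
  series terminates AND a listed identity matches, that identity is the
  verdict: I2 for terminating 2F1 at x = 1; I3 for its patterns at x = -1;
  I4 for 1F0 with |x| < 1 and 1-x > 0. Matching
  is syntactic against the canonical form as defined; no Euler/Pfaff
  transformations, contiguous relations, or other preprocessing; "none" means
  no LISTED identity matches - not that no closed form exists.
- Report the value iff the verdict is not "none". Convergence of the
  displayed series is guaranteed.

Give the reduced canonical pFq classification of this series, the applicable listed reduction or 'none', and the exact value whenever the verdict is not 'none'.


This is 2 * 2F1(-\frac{7}{2}, 3; \frac{15}{2}; -1) in reduced canonical form. Verdict: Kummer's theorem (I3) fires (x = -1; c = \frac{15}{2} equals 1+a-b for upper {-\frac{7}{2}, 3}: listed pattern). Exact value: \frac{9009}{4096} \cdot \pi.

Key step: from the first term 2: the product of the first k integers (C = 2) is k!.
Consecutive-term ratio: r(k) = -1 * (k-\frac{7}{2}) (k+3) / [(k+\frac{15}{2}) (k+1)] ; factor over Q: parameters, x = -1, and C = 2.


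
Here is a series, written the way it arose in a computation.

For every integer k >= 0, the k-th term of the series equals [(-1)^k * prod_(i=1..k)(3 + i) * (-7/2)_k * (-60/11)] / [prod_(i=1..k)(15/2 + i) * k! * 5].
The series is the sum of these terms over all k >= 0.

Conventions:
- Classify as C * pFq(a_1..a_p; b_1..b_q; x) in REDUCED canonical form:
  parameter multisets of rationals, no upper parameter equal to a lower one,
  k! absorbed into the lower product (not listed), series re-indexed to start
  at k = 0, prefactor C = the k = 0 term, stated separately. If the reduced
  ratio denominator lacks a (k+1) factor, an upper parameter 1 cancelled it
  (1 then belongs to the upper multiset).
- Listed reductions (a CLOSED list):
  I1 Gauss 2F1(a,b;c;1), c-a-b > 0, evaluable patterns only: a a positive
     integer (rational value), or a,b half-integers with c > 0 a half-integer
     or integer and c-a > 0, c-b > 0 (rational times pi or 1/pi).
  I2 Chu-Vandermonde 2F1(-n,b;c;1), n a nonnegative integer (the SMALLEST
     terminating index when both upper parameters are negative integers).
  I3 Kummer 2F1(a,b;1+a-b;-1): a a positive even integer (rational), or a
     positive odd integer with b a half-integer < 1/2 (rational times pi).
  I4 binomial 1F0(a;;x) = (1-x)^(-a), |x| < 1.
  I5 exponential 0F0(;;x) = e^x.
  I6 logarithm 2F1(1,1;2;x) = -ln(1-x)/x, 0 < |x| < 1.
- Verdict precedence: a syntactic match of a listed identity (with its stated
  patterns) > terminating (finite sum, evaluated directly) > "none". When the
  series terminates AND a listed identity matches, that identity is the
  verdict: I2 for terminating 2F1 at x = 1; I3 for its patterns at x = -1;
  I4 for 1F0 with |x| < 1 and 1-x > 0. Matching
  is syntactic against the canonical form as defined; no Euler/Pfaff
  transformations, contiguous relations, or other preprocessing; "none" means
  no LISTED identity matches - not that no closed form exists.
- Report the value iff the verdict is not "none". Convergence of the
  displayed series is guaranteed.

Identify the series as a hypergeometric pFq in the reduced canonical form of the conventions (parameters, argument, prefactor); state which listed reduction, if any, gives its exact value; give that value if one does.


Prefactor -12/11, argument -1: 2F1 with upper {-7/2, 4} over lower {17/2}. Verdict: this is Kummer's theorem (I3) (x = -1; c = 17/2 equals 1+a-b for upper {-7/2, 4}: listed pattern). Value: -195/44.

Key observation: x = (-1) and the constant factors (prefactor -12/11) combine into one prefactor.
Consecutive-term ratio: r(k) = (-1) * (k-7/2) (k+4) / [(k+17/2) (k+1)] - rational; roots negated = parameters, x = (-1), C = -12/11.


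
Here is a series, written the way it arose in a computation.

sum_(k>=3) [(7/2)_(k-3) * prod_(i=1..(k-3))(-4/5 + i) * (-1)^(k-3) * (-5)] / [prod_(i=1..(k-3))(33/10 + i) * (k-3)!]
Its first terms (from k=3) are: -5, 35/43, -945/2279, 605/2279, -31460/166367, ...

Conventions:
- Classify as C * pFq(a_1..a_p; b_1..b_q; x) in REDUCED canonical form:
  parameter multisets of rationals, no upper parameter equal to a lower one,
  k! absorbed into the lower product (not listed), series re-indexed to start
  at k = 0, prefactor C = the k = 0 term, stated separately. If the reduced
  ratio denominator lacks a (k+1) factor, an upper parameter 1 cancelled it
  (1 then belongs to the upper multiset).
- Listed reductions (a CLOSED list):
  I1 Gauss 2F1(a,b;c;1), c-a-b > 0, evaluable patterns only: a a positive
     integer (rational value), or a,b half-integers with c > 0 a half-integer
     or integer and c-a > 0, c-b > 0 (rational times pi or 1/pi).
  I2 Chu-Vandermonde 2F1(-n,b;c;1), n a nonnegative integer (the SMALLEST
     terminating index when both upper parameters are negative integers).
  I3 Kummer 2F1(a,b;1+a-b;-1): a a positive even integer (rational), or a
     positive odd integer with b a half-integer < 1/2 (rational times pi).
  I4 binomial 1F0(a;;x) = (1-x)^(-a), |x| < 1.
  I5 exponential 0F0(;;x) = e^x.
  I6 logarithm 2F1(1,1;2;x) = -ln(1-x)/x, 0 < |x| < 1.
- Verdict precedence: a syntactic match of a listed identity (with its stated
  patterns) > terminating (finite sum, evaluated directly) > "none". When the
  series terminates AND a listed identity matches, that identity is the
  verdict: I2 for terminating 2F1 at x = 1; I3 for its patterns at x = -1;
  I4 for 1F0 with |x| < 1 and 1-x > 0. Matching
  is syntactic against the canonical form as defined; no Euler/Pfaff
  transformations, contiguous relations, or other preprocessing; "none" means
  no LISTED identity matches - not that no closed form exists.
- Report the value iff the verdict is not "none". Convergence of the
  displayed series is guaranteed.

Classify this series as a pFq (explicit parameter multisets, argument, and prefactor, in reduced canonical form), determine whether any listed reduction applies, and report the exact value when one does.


First insight: with t_0 = -5, the running product (prefactor -5) telescopes to a rising factorial.
Adjacent-term ratio: r(k) = (-1) * (k+1/5) (k+7/2) / [(k+43/10) (k+1)] - rational in k, leading ratio (-1); with t_0 = -5, classification follows.

Prefactor -5, argument -1: 2F1 with upper {1/5, 7/2} over lower {43/10}. Verdict: none. No listed pattern accepts 2F1(1/5, 7/2; 43/10; -1).


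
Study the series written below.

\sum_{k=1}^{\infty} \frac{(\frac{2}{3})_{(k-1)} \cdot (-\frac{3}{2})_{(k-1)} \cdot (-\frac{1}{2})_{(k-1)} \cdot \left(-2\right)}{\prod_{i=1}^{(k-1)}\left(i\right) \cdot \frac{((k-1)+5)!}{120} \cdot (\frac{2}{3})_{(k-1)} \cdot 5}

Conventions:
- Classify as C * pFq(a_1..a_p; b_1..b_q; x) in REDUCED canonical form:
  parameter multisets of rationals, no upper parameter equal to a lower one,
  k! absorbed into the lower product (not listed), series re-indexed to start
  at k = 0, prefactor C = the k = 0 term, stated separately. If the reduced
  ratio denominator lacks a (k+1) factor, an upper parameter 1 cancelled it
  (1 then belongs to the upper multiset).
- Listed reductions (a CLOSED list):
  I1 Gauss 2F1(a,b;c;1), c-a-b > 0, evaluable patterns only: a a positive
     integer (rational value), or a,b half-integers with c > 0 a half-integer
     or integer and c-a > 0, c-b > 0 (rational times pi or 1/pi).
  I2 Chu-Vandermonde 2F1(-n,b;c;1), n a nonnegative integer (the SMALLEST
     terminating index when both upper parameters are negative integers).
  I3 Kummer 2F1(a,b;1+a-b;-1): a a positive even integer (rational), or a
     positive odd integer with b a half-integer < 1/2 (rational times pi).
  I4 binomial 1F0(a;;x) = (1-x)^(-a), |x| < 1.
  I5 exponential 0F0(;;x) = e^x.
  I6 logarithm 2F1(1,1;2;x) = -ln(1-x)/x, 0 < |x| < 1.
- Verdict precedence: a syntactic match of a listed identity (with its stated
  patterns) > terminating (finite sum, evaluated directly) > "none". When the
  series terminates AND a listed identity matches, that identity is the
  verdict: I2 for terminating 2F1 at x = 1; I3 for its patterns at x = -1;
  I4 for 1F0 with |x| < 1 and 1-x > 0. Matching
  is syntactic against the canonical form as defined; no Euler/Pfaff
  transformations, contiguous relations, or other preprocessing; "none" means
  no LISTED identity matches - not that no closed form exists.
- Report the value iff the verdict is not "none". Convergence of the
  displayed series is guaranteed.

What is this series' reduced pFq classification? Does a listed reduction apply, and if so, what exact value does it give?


This is -\frac{2}{5} * 2F1(-\frac{3}{2}, -\frac{1}{2}; 6; 1) in reduced canonical form. Verdict at x = 1: Gauss (I1, half-integer pattern) matches (x = 1; upper {-\frac{3}{2}, -\frac{1}{2}} half-integers, c = 6 in the evaluable pattern). Value: \left(-\frac{2097152}{1486485}\right) / \pi.

Structural cue: from the first term -\frac{2}{5}: the product of the first k integers (prefactor -2/5) is k!.
Consecutive-term ratio: r(k) = 1 * (k-\frac{3}{2}) (k-\frac{1}{2}) / [(k+6) (k+1)] - poly over poly, x = 1 from leading terms; C = -\frac{2}{5} at k = 0.
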